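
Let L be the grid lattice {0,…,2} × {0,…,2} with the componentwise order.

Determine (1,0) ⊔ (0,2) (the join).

(1,2)

In a product of chains, the join is componentwise max, giving (1,2).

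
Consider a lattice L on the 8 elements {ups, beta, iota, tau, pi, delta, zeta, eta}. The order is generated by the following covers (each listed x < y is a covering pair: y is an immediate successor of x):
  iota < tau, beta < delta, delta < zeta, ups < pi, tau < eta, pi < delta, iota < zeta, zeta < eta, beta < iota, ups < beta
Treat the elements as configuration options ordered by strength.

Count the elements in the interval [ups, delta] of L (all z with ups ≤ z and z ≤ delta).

The interval [ups, delta] = {beta, delta, pi, ups}, which has 4 elements.

4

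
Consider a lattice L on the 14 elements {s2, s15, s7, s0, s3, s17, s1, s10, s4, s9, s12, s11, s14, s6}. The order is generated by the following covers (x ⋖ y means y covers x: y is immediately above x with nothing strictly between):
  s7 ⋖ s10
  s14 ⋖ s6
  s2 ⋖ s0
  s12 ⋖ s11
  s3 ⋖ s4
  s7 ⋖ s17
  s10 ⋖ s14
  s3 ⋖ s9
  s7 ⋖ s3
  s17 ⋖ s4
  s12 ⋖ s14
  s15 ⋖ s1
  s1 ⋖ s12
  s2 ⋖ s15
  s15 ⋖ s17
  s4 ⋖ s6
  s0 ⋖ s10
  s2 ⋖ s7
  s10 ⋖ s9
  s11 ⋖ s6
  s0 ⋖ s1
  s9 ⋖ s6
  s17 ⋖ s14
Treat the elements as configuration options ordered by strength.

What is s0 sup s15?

s1

Common upper bounds of {s0, s15}: s1, s11, s12, s14, s6.
The least among these is s1.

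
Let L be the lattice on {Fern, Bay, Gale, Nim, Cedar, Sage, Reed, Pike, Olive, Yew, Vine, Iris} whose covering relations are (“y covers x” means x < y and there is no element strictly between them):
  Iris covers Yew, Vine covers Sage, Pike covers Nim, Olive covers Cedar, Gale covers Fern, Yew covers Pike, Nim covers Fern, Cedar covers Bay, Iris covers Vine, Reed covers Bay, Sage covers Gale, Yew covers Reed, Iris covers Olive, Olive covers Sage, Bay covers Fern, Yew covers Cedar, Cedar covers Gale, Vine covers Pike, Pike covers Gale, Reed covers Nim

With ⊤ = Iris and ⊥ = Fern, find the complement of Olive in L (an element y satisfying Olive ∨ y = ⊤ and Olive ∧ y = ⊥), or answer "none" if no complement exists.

Nim

Need y with Olive ∨ y = Iris and Olive ∧ y = Fern.
Checking each element gives: Nim.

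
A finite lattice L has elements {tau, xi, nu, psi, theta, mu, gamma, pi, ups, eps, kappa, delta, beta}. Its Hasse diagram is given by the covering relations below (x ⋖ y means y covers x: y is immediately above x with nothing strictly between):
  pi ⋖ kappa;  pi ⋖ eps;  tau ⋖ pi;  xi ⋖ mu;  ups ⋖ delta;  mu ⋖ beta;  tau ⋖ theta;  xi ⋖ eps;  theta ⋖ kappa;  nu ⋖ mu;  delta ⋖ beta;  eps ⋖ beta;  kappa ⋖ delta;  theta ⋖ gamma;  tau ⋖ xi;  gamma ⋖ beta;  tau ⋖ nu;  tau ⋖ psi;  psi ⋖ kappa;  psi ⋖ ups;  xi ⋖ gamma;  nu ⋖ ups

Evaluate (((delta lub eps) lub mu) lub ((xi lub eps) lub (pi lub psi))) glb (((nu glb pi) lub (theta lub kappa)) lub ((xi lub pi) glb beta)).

delta ∨ eps = beta
beta ∨ mu = beta
xi ∨ eps = eps
pi ∨ psi = kappa
eps ∨ kappa = beta
beta ∨ beta = beta
nu ∧ pi = tau
theta ∨ kappa = kappa
tau ∨ kappa = kappa
xi ∨ pi = eps
eps ∧ beta = eps
kappa ∨ eps = beta
beta ∧ beta = beta

beta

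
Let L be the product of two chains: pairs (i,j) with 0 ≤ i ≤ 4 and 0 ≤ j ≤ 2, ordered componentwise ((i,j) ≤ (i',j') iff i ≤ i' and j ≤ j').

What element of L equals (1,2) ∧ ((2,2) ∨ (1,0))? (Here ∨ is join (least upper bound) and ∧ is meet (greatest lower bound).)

(1,2)

(2,2) ∨ (1,0) = (2,2)
(1,2) ∧ (2,2) = (1,2)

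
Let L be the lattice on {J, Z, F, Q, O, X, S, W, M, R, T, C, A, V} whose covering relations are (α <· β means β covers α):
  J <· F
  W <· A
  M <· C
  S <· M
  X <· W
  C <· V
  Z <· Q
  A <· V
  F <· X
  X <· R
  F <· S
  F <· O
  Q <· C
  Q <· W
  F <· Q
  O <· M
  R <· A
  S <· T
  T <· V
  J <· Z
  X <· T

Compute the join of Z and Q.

Q

Common upper bounds of {Z, Q}: A, C, Q, V, W.
The least among these is Q.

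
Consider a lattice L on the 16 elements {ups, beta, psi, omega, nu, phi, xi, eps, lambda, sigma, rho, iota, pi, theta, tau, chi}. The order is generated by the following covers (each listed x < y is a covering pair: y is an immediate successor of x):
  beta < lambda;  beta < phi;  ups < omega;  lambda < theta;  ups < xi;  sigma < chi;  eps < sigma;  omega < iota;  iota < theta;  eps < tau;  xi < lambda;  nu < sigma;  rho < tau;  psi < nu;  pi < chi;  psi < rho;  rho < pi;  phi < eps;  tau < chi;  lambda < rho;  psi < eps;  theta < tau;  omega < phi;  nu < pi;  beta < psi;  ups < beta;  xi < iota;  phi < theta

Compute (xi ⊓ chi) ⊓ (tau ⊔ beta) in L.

xi ∧ chi = xi
tau ∨ beta = tau
xi ∧ tau = xi

xi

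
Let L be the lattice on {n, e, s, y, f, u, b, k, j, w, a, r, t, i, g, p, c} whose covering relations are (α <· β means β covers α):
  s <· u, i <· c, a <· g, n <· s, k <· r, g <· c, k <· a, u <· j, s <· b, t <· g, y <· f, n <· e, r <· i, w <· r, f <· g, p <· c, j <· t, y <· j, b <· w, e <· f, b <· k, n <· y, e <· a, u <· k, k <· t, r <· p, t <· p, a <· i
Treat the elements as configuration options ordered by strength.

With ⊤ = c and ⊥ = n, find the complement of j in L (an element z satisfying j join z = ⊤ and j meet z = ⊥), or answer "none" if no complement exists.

For every candidate z, either j ∨ z ≠ c or j ∧ z ≠ n; no complement exists.

none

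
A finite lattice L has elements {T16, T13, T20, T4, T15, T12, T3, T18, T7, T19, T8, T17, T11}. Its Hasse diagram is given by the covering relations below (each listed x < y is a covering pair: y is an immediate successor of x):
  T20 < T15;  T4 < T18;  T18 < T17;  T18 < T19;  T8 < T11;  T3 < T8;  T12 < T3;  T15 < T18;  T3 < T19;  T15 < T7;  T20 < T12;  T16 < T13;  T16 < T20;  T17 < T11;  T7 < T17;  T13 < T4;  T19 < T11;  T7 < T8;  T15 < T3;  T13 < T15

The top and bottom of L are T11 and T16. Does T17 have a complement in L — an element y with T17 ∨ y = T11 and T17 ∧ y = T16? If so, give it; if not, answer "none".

For every candidate y, either T17 ∨ y ≠ T11 or T17 ∧ y ≠ T16; no complement exists.

none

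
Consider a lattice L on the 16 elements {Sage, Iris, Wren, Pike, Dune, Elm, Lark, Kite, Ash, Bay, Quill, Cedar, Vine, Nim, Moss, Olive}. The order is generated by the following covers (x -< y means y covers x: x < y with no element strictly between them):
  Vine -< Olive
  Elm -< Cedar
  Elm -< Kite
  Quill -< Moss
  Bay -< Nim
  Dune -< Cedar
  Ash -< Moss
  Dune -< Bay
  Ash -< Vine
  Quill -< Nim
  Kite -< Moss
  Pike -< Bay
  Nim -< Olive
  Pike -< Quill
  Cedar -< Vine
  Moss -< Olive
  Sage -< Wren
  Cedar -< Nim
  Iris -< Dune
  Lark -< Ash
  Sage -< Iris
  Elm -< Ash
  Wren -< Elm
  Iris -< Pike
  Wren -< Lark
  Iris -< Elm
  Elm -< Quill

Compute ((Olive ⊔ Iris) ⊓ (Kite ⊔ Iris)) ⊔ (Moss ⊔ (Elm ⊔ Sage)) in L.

Moss

Olive ∨ Iris = Olive
Kite ∨ Iris = Kite
Olive ∧ Kite = Kite
Elm ∨ Sage = Elm
Moss ∨ Elm = Moss
Kite ∨ Moss = Moss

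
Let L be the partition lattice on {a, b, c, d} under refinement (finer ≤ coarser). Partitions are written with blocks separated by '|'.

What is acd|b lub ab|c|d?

The join of acd|b and ab|c|d merges any blocks that overlap across the partitions, giving abcd.

abcd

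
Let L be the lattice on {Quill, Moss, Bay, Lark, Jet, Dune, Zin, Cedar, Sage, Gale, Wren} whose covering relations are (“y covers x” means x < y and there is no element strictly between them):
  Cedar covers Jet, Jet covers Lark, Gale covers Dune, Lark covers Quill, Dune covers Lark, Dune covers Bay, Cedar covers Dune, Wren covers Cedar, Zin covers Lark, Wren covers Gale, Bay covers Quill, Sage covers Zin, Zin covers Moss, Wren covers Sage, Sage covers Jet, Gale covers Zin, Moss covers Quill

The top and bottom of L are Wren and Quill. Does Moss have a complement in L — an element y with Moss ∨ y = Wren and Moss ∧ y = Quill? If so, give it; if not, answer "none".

Cedar

Need y with Moss ∨ y = Wren and Moss ∧ y = Quill.
Checking each element gives: Cedar.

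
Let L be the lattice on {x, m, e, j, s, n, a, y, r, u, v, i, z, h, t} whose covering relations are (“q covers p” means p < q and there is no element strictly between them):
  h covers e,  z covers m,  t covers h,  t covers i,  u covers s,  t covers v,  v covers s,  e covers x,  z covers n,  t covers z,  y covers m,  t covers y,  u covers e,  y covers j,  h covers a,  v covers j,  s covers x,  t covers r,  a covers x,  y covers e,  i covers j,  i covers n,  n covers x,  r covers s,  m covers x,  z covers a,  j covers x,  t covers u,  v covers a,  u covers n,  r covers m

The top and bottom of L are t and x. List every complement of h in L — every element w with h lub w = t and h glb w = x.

i, j, m, n, r, s

Need w with h ∨ w = t and h ∧ w = x.
Checking each element gives: i, j, m, n, r, s.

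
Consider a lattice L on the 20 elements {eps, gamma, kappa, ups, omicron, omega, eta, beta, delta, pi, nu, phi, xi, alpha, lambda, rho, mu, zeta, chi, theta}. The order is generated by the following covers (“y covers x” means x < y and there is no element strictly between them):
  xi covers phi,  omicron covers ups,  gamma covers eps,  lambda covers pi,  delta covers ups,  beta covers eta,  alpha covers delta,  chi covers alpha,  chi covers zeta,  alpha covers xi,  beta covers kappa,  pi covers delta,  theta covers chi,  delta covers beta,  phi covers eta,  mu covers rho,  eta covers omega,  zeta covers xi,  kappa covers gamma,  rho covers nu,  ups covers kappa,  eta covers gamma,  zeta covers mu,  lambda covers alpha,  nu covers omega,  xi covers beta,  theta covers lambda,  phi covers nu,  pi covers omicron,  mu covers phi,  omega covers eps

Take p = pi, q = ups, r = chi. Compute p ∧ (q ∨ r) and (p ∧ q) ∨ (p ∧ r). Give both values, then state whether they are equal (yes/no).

q ∨ r = chi, so p ∧ (q ∨ r) = pi ∧ chi = delta.
p ∧ q = ups and p ∧ r = delta, so (p ∧ q) ∨ (p ∧ r) = ups ∨ delta = delta.
Equal: yes.

delta; delta; yes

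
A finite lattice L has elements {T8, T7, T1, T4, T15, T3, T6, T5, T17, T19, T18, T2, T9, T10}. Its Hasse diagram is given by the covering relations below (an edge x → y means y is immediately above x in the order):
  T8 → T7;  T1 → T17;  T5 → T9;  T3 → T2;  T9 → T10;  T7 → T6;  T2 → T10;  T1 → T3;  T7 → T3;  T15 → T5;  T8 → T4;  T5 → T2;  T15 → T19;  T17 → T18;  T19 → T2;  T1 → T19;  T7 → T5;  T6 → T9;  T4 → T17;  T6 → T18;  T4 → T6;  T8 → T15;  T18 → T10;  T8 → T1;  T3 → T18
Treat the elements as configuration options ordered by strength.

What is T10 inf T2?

T2

Common lower bounds of {T10, T2}: T1, T15, T19, T2, T3, T5, T7, T8.
The greatest among these is T2.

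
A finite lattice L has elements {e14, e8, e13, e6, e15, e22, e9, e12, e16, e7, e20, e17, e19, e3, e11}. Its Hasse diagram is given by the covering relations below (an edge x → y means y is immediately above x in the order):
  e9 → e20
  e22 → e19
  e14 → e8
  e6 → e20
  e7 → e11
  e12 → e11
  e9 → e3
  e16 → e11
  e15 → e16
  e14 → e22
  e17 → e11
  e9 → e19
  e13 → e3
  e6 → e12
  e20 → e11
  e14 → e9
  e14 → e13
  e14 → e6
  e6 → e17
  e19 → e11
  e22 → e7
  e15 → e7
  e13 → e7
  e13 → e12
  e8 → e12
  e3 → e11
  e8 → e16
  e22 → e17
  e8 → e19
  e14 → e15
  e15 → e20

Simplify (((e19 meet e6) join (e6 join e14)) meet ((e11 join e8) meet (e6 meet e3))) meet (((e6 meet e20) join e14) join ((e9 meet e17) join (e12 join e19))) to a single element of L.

e19 ∧ e6 = e14
e6 ∨ e14 = e6
e14 ∨ e6 = e6
e11 ∨ e8 = e11
e6 ∧ e3 = e14
e11 ∧ e14 = e14
e6 ∧ e14 = e14
e6 ∧ e20 = e6
e6 ∨ e14 = e6
e9 ∧ e17 = e14
e12 ∨ e19 = e11
e14 ∨ e11 = e11
e6 ∨ e11 = e11
e14 ∧ e11 = e14

e14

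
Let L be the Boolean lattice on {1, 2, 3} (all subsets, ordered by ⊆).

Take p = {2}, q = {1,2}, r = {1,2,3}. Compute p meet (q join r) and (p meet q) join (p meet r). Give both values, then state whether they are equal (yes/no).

{2}; {2}; yes

q join r = {1,2,3}, so p meet (q join r) = {2} meet {1,2,3} = {2}.
p meet q = {2} and p meet r = {2}, so (p meet q) join (p meet r) = {2} join {2} = {2}.
Equal: yes.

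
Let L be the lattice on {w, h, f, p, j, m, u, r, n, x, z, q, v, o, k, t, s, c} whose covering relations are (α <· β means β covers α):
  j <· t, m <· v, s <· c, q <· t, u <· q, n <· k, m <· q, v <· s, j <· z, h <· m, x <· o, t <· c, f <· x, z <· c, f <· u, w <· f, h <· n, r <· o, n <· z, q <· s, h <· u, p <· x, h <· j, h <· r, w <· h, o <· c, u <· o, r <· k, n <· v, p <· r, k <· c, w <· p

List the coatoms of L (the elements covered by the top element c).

k, o, s, t, z

The coatoms are exactly the elements covered by c: k, o, s, t, z.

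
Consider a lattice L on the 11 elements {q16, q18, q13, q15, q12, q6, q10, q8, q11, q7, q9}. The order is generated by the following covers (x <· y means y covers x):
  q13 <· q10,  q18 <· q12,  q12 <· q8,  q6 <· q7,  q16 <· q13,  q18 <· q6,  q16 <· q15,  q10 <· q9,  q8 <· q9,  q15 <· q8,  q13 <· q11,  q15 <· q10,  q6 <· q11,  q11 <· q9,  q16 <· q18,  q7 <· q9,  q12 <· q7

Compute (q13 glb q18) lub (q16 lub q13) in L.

q13

q13 ∧ q18 = q16
q16 ∨ q13 = q13
q16 ∨ q13 = q13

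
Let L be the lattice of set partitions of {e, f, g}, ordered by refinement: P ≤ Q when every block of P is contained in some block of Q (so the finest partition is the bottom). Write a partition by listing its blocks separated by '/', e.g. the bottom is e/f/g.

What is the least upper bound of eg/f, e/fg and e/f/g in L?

The join of eg/f, e/fg, e/f/g merges any blocks that overlap across the partitions, giving efg.

efg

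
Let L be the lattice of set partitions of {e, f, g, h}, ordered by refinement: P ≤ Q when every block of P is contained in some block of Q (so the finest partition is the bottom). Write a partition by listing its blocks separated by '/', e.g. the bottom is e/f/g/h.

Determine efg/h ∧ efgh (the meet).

The meet (common refinement) of efg/h and efgh intersects blocks pairwise, giving efg/h.

efg/h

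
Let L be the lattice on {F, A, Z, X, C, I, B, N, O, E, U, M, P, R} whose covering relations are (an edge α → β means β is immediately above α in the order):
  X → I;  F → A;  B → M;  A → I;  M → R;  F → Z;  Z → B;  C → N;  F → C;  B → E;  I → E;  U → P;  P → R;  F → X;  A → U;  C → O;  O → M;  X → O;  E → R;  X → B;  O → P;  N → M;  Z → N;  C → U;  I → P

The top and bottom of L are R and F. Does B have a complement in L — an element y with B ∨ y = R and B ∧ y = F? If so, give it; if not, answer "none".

U

Need y with B ∨ y = R and B ∧ y = F.
Checking each element gives: U.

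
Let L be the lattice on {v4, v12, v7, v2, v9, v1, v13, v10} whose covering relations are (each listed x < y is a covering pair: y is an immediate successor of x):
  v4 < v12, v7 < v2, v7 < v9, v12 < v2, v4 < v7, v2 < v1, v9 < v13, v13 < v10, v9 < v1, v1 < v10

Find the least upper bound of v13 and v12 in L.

v10

Common upper bounds of {v13, v12}: v10.
The least among these is v10.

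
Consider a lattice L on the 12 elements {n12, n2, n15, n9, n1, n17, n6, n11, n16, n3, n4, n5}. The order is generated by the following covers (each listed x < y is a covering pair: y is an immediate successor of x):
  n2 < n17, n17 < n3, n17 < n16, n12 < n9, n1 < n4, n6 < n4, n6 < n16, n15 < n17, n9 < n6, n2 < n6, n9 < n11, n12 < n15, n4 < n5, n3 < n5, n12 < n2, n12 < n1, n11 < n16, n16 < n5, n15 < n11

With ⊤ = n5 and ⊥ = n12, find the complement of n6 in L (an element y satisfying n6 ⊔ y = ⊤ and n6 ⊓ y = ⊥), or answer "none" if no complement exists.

none

For every candidate y, either n6 ∨ y ≠ n5 or n6 ∧ y ≠ n12; no complement exists.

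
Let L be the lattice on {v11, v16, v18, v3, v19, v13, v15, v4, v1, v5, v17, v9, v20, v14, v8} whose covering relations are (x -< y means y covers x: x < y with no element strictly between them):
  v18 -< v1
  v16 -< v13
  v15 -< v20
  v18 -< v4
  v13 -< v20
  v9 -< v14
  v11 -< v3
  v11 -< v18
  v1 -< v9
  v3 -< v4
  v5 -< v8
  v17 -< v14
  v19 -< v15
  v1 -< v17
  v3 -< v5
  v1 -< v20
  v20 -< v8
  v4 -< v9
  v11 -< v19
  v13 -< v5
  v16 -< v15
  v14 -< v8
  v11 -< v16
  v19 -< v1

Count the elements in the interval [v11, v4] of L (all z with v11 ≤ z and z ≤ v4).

4

The interval [v11, v4] = {v11, v18, v3, v4}, which has 4 elements.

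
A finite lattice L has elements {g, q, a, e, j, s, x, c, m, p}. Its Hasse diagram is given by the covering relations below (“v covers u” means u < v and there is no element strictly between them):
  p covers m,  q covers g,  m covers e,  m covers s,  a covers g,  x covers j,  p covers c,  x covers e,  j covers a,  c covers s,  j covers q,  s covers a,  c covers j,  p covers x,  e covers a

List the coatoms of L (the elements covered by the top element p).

The coatoms are exactly the elements covered by p: c, m, x.

c, m, x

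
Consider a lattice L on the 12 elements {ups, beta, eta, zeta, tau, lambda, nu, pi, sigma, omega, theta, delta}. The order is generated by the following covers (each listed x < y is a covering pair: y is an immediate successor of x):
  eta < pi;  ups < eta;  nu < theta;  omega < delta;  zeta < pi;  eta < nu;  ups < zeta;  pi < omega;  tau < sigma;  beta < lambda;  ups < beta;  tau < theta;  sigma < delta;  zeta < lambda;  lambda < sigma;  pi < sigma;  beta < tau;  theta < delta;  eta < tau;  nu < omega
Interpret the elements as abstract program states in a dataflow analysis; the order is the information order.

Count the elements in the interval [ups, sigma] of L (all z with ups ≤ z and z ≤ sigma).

The interval [ups, sigma] = {beta, eta, lambda, pi, sigma, tau, ups, zeta}, which has 8 elements.

8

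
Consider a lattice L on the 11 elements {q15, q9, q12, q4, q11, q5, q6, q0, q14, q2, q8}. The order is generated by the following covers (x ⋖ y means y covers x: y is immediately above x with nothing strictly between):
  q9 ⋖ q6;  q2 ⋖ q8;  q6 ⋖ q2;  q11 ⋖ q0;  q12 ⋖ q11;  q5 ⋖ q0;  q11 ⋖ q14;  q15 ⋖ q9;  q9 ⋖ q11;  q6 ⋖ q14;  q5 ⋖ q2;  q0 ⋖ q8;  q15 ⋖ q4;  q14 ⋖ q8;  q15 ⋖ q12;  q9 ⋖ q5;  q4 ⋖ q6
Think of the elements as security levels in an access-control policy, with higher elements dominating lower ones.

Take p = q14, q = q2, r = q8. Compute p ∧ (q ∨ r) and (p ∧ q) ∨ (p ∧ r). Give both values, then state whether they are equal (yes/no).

q14; q14; yes

q ∨ r = q8, so p ∧ (q ∨ r) = q14 ∧ q8 = q14.
p ∧ q = q6 and p ∧ r = q14, so (p ∧ q) ∨ (p ∧ r) = q6 ∨ q14 = q14.
Equal: yes.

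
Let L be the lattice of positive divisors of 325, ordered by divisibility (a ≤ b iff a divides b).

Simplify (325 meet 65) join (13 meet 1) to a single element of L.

65

325 ∧ 65 = 65
13 ∧ 1 = 1
65 ∨ 1 = 65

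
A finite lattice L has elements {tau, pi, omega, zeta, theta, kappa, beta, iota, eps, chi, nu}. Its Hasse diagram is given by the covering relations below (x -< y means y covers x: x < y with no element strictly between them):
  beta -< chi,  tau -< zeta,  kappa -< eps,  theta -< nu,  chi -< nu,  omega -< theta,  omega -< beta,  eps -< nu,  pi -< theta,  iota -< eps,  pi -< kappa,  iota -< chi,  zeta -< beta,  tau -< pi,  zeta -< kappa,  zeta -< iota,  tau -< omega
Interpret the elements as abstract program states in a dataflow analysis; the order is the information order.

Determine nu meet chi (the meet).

chi

Common lower bounds of {nu, chi}: beta, chi, iota, omega, tau, zeta.
The greatest among these is chi.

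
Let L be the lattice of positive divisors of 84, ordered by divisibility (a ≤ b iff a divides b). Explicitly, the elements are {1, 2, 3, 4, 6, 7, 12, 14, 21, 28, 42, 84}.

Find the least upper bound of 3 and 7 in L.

Common upper bounds of {3, 7}: 21, 42, 84.
The least among these is 21.

21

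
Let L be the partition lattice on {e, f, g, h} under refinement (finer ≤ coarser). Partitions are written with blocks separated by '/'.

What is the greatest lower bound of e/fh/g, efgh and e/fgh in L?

e/fh/g

The meet (common refinement) of e/fh/g, efgh, e/fgh intersects blocks pairwise, giving e/fh/g.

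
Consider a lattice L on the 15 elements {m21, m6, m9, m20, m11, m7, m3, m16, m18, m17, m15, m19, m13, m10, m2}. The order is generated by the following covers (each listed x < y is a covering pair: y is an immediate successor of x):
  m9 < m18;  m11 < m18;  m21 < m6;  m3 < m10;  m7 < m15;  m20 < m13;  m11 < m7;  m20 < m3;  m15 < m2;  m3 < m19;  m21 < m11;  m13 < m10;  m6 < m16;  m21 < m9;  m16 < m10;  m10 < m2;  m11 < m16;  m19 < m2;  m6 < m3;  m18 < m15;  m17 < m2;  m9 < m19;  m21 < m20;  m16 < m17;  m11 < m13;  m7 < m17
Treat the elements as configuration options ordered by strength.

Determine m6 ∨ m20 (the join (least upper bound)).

m3

Common upper bounds of {m6, m20}: m10, m19, m2, m3.
The least among these is m3.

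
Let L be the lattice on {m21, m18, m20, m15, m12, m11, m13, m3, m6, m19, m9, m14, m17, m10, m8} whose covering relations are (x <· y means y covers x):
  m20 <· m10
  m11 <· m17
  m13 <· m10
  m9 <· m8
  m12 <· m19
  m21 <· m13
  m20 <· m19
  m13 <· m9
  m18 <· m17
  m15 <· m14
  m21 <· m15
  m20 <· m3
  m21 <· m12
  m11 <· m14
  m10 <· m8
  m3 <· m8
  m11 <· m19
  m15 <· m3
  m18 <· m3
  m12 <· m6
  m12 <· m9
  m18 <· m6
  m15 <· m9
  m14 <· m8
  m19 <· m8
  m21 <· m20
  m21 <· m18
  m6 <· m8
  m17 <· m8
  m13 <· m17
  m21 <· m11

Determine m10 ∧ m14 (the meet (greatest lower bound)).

m21

Common lower bounds of {m10, m14}: m21.
The greatest among these is m21.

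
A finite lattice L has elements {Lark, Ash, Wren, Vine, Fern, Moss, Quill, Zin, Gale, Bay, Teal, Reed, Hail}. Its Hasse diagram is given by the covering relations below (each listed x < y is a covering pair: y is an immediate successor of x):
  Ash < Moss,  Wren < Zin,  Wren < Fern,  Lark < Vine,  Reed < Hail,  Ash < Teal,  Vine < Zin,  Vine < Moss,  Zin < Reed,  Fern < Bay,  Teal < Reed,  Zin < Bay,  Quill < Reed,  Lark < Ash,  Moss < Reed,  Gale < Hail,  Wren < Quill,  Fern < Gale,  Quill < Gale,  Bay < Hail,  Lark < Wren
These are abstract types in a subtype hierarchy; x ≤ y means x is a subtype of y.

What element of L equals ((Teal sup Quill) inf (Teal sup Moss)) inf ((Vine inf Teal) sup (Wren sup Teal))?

Teal ∨ Quill = Reed
Teal ∨ Moss = Reed
Reed ∧ Reed = Reed
Vine ∧ Teal = Lark
Wren ∨ Teal = Reed
Lark ∨ Reed = Reed
Reed ∧ Reed = Reed

Reed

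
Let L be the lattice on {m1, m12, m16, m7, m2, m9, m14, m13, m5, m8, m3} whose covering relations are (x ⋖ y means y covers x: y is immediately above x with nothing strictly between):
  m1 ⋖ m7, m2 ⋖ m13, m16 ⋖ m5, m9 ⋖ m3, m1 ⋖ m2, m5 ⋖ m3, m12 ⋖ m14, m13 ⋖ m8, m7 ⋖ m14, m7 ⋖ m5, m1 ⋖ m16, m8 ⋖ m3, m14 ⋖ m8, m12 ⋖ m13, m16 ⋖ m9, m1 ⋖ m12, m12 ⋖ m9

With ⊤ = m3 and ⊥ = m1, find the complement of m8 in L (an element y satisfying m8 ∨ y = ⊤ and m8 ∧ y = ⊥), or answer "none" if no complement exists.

m16

Need y with m8 ∨ y = m3 and m8 ∧ y = m1.
Checking each element gives: m16.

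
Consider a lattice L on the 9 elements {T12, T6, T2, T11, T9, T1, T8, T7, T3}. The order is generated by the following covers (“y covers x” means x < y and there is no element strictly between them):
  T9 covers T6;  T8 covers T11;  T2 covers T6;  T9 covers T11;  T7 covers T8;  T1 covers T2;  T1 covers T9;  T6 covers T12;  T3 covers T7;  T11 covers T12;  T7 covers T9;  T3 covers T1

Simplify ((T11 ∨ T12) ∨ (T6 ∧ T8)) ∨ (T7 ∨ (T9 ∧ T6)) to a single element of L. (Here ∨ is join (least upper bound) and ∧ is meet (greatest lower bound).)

T11 ∨ T12 = T11
T6 ∧ T8 = T12
T11 ∨ T12 = T11
T9 ∧ T6 = T6
T7 ∨ T6 = T7
T11 ∨ T7 = T7

T7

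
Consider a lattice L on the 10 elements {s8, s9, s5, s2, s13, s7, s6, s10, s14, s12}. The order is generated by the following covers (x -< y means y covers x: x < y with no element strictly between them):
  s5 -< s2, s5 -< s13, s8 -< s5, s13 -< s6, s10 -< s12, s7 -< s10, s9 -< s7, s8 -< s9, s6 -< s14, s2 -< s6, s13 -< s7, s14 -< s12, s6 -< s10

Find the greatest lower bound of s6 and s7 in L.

Common lower bounds of {s6, s7}: s13, s5, s8.
The greatest among these is s13.

s13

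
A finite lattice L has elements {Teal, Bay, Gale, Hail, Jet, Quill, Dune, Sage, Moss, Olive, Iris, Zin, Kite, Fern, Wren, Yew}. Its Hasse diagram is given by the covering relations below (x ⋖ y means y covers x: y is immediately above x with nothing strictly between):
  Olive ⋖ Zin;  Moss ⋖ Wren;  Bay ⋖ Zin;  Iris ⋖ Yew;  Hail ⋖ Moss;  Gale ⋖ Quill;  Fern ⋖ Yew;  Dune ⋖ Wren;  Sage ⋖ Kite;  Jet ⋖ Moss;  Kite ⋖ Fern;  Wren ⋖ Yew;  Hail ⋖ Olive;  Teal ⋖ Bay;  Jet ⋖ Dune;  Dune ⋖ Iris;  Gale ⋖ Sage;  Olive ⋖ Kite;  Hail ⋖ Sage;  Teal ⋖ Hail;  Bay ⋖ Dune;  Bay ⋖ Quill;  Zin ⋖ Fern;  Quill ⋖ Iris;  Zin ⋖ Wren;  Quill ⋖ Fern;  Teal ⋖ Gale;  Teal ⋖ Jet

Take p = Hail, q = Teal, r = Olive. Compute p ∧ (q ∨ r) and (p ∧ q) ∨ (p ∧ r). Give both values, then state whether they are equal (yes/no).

q ∨ r = Olive, so p ∧ (q ∨ r) = Hail ∧ Olive = Hail.
p ∧ q = Teal and p ∧ r = Hail, so (p ∧ q) ∨ (p ∧ r) = Teal ∨ Hail = Hail.
Equal: yes.

Hail; Hail; yes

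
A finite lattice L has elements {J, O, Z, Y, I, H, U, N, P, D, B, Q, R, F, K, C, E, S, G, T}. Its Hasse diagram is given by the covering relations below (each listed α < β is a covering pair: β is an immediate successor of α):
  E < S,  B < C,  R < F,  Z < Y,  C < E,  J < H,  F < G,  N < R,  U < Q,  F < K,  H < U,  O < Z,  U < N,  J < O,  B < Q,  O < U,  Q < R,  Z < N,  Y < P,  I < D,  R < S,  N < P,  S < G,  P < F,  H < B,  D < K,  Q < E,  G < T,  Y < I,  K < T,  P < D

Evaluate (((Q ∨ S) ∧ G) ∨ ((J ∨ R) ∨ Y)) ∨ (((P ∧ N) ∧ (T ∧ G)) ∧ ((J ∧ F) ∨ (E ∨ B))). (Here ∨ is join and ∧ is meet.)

Q ∨ S = S
S ∧ G = S
J ∨ R = R
R ∨ Y = F
S ∨ F = G
P ∧ N = N
T ∧ G = G
N ∧ G = N
J ∧ F = J
E ∨ B = E
J ∨ E = E
N ∧ E = U
G ∨ U = G

G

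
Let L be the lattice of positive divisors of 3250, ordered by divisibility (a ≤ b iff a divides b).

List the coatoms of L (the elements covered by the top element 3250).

The coatoms are exactly the elements covered by 3250: 1625, 250, 650.

1625, 250, 650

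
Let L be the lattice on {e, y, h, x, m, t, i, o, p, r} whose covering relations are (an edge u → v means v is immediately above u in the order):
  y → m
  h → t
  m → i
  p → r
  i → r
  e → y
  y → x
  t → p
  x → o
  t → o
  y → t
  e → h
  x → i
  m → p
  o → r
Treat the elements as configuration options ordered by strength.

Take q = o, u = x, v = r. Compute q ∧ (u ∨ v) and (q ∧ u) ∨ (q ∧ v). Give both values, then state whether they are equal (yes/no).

o; o; yes

u ∨ v = r, so q ∧ (u ∨ v) = o ∧ r = o.
q ∧ u = x and q ∧ v = o, so (q ∧ u) ∨ (q ∧ v) = x ∨ o = o.
Equal: yes.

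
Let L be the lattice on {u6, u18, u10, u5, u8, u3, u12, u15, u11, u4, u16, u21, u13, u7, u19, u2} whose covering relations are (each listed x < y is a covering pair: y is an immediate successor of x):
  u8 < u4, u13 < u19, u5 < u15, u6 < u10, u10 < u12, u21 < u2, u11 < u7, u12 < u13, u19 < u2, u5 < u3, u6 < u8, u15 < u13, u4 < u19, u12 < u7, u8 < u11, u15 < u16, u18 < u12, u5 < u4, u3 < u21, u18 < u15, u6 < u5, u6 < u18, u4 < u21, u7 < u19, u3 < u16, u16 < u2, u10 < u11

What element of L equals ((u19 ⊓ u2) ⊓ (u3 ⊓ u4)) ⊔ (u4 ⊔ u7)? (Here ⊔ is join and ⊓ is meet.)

u19 ∧ u2 = u19
u3 ∧ u4 = u5
u19 ∧ u5 = u5
u4 ∨ u7 = u19
u5 ∨ u19 = u19

u19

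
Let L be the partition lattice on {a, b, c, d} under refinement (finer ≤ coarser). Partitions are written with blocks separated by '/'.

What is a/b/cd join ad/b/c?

The join of a/b/cd and ad/b/c merges any blocks that overlap across the partitions, giving acd/b.

acd/b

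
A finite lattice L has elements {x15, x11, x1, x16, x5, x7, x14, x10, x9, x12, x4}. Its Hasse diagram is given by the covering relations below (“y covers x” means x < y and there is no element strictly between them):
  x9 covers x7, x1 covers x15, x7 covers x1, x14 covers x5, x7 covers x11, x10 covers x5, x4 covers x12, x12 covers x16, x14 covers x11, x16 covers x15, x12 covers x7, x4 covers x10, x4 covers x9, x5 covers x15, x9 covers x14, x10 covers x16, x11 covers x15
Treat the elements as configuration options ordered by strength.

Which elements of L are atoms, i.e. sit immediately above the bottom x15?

x1, x11, x16, x5

The atoms are exactly the elements that cover x15: x1, x11, x16, x5.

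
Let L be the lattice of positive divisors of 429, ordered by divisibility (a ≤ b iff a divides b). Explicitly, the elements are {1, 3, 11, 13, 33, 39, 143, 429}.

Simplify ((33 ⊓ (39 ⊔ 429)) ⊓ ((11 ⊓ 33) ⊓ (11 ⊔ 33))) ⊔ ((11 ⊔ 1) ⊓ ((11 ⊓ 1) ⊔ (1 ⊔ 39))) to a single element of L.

11

39 ∨ 429 = 429
33 ∧ 429 = 33
11 ∧ 33 = 11
11 ∨ 33 = 33
11 ∧ 33 = 11
33 ∧ 11 = 11
11 ∨ 1 = 11
11 ∧ 1 = 1
1 ∨ 39 = 39
1 ∨ 39 = 39
11 ∧ 39 = 1
11 ∨ 1 = 11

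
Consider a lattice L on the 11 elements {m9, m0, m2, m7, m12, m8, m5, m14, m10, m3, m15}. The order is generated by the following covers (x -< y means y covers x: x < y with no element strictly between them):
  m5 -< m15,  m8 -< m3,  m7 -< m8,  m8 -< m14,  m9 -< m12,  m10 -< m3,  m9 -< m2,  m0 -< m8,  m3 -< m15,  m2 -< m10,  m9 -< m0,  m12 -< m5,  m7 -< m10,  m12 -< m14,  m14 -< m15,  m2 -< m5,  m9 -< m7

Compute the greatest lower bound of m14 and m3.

Common lower bounds of {m14, m3}: m0, m7, m8, m9.
The greatest among these is m8.

m8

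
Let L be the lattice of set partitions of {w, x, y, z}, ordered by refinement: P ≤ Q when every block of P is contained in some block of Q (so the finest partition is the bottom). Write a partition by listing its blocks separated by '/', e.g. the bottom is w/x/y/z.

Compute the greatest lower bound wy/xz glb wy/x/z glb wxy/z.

wy/x/z

Common lower bounds of {wy/xz, wy/x/z, wxy/z}: w/x/y/z, wy/x/z.
The greatest among these is wy/x/z.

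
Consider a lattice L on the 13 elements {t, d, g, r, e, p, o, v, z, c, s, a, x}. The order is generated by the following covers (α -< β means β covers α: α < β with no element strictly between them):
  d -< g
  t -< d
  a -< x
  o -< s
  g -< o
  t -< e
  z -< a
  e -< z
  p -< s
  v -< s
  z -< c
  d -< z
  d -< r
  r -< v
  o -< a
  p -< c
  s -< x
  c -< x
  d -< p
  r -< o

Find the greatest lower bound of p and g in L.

d

Common lower bounds of {p, g}: d, t.
The greatest among these is d.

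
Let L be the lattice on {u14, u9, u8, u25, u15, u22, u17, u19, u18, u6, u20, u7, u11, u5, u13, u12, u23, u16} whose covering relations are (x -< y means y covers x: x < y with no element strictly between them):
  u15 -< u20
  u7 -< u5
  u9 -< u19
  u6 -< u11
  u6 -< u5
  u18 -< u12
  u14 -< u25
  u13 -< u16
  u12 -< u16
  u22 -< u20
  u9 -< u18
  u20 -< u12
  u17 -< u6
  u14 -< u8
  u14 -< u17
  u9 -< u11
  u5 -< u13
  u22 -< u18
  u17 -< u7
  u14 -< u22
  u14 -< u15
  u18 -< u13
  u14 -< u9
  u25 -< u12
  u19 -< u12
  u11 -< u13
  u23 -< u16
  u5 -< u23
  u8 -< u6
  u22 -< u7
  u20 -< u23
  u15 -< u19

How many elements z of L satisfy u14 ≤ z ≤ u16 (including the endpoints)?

18

The interval [u14, u16] = {u11, u12, u13, u14, u15, u16, u17, u18, u19, u20, u22, u23, u25, u5, u6, u7, u8, u9}, which has 18 elements.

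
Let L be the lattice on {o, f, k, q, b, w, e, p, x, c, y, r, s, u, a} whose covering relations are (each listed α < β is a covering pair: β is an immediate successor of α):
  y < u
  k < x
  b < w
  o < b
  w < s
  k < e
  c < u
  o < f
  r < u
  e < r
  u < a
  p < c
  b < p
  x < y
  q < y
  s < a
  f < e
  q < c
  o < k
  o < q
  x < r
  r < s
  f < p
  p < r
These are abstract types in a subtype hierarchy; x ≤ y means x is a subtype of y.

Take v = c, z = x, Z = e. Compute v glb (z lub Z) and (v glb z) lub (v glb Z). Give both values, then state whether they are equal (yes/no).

p; f; no

z lub Z = r, so v glb (z lub Z) = c glb r = p.
v glb z = o and v glb Z = f, so (v glb z) lub (v glb Z) = o lub f = f.
Equal: no.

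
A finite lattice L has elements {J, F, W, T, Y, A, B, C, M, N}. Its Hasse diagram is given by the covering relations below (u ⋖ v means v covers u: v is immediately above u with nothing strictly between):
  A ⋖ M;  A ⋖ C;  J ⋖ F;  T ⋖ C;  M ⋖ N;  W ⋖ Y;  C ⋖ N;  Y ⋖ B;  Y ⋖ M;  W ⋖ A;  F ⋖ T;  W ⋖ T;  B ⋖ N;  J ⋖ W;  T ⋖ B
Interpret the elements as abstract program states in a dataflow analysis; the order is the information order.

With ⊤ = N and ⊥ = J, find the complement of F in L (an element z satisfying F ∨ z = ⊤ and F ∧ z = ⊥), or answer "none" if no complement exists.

M

Need z with F ∨ z = N and F ∧ z = J.
Checking each element gives: M.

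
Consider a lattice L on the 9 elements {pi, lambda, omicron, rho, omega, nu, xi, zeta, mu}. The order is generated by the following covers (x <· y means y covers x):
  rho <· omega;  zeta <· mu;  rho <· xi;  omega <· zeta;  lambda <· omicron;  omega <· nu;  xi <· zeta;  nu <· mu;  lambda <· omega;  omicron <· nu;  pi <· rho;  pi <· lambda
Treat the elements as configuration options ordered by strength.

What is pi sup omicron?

Common upper bounds of {pi, omicron}: mu, nu, omicron.
The least among these is omicron.

omicron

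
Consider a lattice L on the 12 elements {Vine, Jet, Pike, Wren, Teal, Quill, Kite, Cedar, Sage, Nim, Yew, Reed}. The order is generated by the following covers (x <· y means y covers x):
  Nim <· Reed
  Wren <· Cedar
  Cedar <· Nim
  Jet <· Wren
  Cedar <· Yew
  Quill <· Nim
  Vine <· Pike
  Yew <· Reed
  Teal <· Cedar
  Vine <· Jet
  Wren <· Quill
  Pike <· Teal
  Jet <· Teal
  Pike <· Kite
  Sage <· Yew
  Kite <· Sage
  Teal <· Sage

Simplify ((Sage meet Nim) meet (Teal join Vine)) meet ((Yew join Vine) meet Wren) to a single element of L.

Jet

Sage ∧ Nim = Teal
Teal ∨ Vine = Teal
Teal ∧ Teal = Teal
Yew ∨ Vine = Yew
Yew ∧ Wren = Wren
Teal ∧ Wren = Jet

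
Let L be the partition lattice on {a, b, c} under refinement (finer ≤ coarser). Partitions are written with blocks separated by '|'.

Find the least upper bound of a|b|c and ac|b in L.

The join of a|b|c and ac|b merges any blocks that overlap across the partitions, giving ac|b.

ac|b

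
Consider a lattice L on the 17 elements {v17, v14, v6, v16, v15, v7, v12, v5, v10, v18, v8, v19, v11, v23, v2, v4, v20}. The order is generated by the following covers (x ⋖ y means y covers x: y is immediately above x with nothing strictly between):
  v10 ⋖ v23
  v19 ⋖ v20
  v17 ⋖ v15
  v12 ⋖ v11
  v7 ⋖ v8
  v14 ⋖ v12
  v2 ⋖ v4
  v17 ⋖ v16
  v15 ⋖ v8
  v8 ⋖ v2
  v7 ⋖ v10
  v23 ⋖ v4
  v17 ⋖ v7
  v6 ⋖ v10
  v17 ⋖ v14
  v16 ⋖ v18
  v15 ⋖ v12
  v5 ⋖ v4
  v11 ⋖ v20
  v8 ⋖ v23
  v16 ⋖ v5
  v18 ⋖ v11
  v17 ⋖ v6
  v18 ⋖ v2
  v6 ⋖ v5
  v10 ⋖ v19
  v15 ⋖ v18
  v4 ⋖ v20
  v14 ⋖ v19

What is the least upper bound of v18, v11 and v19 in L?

Common upper bounds of {v18, v11, v19}: v20.
The least among these is v20.

v20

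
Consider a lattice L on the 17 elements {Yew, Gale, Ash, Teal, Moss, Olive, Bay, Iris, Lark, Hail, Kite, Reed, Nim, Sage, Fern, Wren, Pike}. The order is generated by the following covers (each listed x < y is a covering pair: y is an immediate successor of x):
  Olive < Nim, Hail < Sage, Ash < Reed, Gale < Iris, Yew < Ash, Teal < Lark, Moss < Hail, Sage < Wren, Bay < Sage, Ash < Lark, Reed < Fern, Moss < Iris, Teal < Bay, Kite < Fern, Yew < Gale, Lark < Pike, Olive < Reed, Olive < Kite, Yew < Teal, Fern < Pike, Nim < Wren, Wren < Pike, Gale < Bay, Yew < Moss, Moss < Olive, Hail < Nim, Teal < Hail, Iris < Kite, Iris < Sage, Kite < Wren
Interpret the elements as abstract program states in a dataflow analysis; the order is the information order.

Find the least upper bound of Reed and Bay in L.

Common upper bounds of {Reed, Bay}: Pike.
The least among these is Pike.

Pike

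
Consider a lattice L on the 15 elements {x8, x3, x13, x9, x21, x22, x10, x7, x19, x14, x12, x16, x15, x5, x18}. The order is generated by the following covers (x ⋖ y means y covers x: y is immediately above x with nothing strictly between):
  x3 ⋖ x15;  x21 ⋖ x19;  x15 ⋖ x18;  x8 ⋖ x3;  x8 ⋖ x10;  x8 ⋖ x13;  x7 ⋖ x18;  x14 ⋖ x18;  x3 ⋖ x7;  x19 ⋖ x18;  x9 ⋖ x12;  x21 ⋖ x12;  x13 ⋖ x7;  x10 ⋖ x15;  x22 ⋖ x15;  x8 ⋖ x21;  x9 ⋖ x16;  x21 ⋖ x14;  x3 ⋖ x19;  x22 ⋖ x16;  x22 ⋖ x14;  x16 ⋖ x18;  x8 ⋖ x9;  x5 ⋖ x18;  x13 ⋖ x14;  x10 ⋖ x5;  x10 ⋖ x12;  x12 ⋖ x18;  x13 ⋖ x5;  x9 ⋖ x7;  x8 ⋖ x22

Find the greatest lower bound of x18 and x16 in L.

x16

Common lower bounds of {x18, x16}: x16, x22, x8, x9.
The greatest among these is x16.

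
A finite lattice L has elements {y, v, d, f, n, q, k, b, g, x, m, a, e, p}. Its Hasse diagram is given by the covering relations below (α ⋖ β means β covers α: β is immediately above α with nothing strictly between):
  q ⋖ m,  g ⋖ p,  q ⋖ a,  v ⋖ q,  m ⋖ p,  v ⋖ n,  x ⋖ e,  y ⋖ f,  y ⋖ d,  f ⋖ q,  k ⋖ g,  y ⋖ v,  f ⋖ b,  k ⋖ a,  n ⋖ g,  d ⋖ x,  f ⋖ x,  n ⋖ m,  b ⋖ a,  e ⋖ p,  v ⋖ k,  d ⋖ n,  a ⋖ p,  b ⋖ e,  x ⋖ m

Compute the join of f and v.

Common upper bounds of {f, v}: a, m, p, q.
The least among these is q.

q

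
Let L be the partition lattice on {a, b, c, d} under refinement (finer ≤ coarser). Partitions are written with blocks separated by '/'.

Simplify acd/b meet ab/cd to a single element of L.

a/b/cd

acd/b ∧ ab/cd = a/b/cd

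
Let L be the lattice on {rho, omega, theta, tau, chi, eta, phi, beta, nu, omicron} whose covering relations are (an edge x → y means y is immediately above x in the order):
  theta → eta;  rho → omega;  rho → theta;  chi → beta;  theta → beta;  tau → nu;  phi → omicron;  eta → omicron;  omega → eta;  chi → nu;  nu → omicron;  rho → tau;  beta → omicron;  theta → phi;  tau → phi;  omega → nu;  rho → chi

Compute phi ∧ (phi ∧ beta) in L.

phi ∧ beta = theta
phi ∧ theta = theta

theta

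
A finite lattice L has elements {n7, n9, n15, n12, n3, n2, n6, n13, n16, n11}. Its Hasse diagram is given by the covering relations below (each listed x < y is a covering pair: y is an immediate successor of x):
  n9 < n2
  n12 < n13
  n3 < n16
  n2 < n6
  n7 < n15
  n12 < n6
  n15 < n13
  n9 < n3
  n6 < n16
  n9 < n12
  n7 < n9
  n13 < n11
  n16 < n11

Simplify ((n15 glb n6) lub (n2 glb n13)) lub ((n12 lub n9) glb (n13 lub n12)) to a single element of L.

n15 ∧ n6 = n7
n2 ∧ n13 = n9
n7 ∨ n9 = n9
n12 ∨ n9 = n12
n13 ∨ n12 = n13
n12 ∧ n13 = n12
n9 ∨ n12 = n12

n12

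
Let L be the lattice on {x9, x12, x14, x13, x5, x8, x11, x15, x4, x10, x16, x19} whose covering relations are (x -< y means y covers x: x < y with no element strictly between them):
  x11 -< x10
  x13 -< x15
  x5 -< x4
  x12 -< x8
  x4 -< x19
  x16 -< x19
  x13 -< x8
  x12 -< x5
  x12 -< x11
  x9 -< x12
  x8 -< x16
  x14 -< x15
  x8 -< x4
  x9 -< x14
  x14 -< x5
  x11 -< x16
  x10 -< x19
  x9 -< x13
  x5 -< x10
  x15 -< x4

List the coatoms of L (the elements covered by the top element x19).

The coatoms are exactly the elements covered by x19: x10, x16, x4.

x10, x16, x4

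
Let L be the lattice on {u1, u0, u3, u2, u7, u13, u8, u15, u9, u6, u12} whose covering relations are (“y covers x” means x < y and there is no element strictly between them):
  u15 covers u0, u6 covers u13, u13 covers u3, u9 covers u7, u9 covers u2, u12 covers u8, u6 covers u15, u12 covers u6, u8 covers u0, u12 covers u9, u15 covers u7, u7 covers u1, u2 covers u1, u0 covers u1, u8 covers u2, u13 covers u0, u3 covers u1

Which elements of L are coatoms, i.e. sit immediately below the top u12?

The coatoms are exactly the elements covered by u12: u6, u8, u9.

u6, u8, u9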